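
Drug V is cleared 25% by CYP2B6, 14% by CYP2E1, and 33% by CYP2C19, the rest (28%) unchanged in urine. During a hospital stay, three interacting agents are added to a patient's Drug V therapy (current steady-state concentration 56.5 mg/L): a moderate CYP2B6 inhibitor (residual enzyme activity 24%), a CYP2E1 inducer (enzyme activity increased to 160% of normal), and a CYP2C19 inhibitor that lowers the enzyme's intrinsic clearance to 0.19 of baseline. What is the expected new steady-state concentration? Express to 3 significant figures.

90.2 mg/L

The CYP2B6 pathway (25% of clearance) drops to 0.24× activity: 0.25 × 0.24 = 0.06.
The CYP2E1 pathway (14% of clearance) rises to 1.6× activity: 0.14 × 1.6 = 0.224.
The CYP2C19 pathway (33% of clearance) is reduced to 0.19× activity: 0.33 × 0.19 = 0.0627.
Non-CYP routes (28%) are unchanged.
New clearance relative to baseline: 0.06 + 0.224 + 0.0627 + 0.28 = 0.6267.
Steady-state concentration ∝ 1/CL: new value = 56.5 / 0.6267 = 90.2 mg/L.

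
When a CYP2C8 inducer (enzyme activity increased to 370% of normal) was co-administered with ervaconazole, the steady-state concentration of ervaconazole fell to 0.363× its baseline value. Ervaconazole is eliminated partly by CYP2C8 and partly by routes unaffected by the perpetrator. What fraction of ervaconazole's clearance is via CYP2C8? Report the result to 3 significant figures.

CL'/CL = 1 / 0.363 = 2.755
3.7·fm + (1 − fm) = 2.755
fm = (2.755 − 1) / (3.7 − 1) = 0.650

0.650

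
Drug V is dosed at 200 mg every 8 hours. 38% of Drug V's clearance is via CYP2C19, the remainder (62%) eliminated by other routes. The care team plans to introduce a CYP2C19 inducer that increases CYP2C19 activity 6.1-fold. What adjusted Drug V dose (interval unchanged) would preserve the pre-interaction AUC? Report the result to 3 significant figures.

588 mg

CYP2C19: 0.38 × 6.1 = 2.318
Other: 0.62 (unchanged)
CL_new/CL_old = 2.318 + 0.62 = 2.938.
Css,avg = (dose rate)/CL, so holding Css fixed requires dose ∝ CL: 200 × 2.938 = 588 mg.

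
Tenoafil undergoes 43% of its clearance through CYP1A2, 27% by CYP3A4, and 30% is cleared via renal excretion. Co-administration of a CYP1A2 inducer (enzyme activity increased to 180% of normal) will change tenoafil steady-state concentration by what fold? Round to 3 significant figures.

0.744

The CYP1A2 pathway (43% of clearance) increases to 1.8× activity: 0.43 × 1.8 = 0.774.
CYP3A4 (27%) and the residual 30% are unaffected.
CL_new/CL_old = 0.774 + 0.27 + 0.3 = 1.344.
Since steady-state concentration ∝ 1/CL, the ratio is 1 / 1.344 = 0.744.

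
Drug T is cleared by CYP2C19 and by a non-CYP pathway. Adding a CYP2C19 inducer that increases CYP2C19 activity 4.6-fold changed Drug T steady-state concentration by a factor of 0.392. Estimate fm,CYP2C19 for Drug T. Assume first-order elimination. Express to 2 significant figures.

Let fm be the CYP2C19 fraction. New clearance relative to baseline = fm × 4.6 + (1 − fm).
Steady-state concentration ratio = 1 / (new CL fraction), so new CL fraction = 1 / 0.392 = 2.551.
fm × 4.6 + 1 − fm = 2.551  ⇒  fm × (4.6 − 1) = 1.551  ⇒  fm = 0.43.

0.43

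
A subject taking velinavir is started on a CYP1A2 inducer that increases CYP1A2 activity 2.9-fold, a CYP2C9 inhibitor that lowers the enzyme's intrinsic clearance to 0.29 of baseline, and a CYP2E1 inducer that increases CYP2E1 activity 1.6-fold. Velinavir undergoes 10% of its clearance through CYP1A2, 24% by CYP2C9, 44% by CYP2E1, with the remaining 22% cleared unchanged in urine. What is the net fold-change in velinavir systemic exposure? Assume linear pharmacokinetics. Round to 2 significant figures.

The CYP1A2 pathway (10% of clearance) is boosted to 2.9× activity: 0.1 × 2.9 = 0.29.
The CYP2C9 pathway (24% of clearance) falls to 0.29× activity: 0.24 × 0.29 = 0.0696.
The CYP2E1 pathway (44% of clearance) rises to 1.6× activity: 0.44 × 1.6 = 0.704.
The remaining 22% of clearance is unaffected.
New clearance relative to baseline: 0.29 + 0.0696 + 0.704 + 0.22 = 1.2836.
Systemic exposure ∝ 1/CL: fold-change = 1 / 1.2836 = 0.78.

0.78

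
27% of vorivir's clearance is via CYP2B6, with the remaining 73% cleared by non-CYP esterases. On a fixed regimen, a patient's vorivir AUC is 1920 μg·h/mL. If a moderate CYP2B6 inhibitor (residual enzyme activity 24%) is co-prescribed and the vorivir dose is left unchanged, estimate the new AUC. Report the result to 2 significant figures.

2.4 × 10³ μg·h/mL

The CYP2B6 pathway (27% of clearance) falls to 0.24× activity: 0.27 × 0.24 = 0.0648.
The remaining 73% of clearance is unaffected.
New clearance relative to baseline: 0.0648 + 0.73 = 0.7948.
AUC ∝ 1/CL, so new value = 1920 / 0.7948 = 2.4 × 10³ μg·h/mL.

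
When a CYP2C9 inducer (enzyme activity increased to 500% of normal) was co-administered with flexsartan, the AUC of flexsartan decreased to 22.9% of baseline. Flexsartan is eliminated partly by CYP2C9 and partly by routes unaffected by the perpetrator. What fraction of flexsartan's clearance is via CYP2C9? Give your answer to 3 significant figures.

Call the CYP2C9 fraction fm. After the interaction, CL_new/CL_old = fm × 5 + (1 − fm).
AUC ratio = 1 / (new CL fraction), so new CL fraction = 1 / 0.229 = 4.367.
fm × 5 + 1 − fm = 4.367  ⇒  fm × (5 − 1) = 3.367  ⇒  fm = 0.842.

0.842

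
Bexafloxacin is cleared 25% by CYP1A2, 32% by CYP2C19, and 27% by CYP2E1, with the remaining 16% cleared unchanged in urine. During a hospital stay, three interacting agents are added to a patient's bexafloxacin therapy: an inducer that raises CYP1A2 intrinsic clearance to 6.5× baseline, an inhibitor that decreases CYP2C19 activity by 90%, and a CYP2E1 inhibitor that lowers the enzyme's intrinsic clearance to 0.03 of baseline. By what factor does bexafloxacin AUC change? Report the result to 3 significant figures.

The CYP1A2 pathway (25% of clearance) is boosted to 6.5× activity: 0.25 × 6.5 = 1.625.
The CYP2C19 pathway (32% of clearance) is reduced to 0.1× activity: 0.32 × 0.1 = 0.032.
The CYP2E1 pathway (27% of clearance) is reduced to 0.03× activity: 0.27 × 0.03 = 0.0081.
Non-CYP routes (16%) are unchanged.
Relative clearance = 1.625 + 0.032 + 0.0081 + 0.16 = 1.8251.
Because AUC varies inversely with clearance, the combined effect is 1 / 1.8251 = 0.548.

0.548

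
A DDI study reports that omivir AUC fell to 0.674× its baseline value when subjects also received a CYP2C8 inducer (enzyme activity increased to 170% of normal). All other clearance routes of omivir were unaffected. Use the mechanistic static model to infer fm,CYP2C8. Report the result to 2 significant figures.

0.69

Write x for the fraction cleared via CYP2C8. The observed AUC change means clearance rose to 1/0.674 = 1.484 of baseline.
Only the CYP2C8 route changed, so 1.484 = x·1.7 + (1 − x), giving x = 0.69.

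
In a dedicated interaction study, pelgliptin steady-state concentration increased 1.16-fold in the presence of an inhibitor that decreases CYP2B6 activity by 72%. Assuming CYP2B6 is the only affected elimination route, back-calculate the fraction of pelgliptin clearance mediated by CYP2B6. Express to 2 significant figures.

0.19

CL'/CL = 1 / 1.16 = 0.8621
0.28·fm + (1 − fm) = 0.8621
fm = (0.8621 − 1) / (0.28 − 1) = 0.19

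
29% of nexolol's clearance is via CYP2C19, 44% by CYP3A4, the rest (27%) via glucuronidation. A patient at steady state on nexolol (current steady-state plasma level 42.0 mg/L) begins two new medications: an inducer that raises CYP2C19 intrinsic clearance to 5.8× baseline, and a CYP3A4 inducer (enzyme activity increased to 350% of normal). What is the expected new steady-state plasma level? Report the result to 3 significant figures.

CYP2C19: 0.29 × 5.8 = 1.682
CYP3A4: 0.44 × 3.5 = 1.54
Other: 0.27 (unchanged)
Relative clearance = 1.682 + 1.54 + 0.27 = 3.492.
Dividing the baseline by the relative clearance: 42.0 / 3.492 = 12.0 mg/L.

12.0 mg/L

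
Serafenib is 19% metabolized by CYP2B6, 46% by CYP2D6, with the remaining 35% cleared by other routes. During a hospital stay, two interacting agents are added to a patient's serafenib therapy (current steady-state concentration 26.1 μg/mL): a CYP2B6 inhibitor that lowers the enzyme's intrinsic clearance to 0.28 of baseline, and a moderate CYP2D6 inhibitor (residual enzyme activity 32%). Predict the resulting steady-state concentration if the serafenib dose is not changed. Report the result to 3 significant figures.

47.4 μg/mL

The CYP2B6 pathway (19% of clearance) falls to 0.28× activity: 0.19 × 0.28 = 0.0532.
The CYP2D6 pathway (46% of clearance) is reduced to 0.32× activity: 0.46 × 0.32 = 0.1472.
Non-CYP routes (35%) are unchanged.
New clearance relative to baseline: 0.0532 + 0.1472 + 0.35 = 0.5504.
Dividing the baseline by the relative clearance: 26.1 / 0.5504 = 47.4 μg/mL.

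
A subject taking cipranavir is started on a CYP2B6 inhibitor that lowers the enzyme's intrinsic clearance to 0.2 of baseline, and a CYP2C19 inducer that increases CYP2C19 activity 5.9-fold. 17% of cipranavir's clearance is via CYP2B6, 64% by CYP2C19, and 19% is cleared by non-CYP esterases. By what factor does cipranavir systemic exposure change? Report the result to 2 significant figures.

CYP2B6: 0.17 × 0.2 = 0.034
CYP2C19: 0.64 × 5.9 = 3.776
Other: 0.19 (unchanged)
CL_new/CL_old = 0.034 + 3.776 + 0.19 = 4.
Because systemic exposure varies inversely with clearance, the combined effect is 1 / 4 = 0.25.

0.25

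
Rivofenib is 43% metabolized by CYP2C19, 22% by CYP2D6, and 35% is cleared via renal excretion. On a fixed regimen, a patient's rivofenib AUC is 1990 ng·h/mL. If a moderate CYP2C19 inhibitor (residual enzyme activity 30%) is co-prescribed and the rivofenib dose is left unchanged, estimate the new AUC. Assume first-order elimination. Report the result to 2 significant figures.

2.8 × 10³ ng·h/mL

The CYP2C19 pathway (43% of clearance) falls to 0.3× activity: 0.43 × 0.3 = 0.129.
CYP2D6 (22%) and the residual 35% are unaffected.
New clearance relative to baseline: 0.129 + 0.22 + 0.35 = 0.699.
With dosing unchanged, AUC scales as 1/CL: 1990 / 0.699 = 2.8 × 10³ ng·h/mL.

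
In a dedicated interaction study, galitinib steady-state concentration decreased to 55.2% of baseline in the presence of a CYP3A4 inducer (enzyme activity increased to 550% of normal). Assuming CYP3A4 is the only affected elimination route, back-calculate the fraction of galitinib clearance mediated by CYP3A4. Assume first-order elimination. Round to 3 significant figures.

Let x = fm,CYP3A4. Because steady-state concentration ∝ 1/CL, relative clearance rose to 1/0.552 = 1.812.
Setting x·5.5 + (1 − x) = 1.812 and solving: x = (1.812 − 1)/(5.5 − 1) = 0.180.

0.180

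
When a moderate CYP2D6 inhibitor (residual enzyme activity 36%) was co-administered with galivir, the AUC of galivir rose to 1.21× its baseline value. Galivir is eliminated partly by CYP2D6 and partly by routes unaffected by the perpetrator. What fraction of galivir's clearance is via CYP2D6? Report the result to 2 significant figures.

CL'/CL = 1 / 1.21 = 0.8264
0.36·fm + (1 − fm) = 0.8264
fm = (0.8264 − 1) / (0.36 − 1) = 0.27

0.27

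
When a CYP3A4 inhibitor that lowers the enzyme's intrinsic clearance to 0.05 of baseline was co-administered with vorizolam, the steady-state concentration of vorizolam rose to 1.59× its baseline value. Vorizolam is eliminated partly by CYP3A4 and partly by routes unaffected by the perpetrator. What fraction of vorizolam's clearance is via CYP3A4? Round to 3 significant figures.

Let x = fm,CYP3A4. Because steady-state concentration ∝ 1/CL, relative clearance fell to 1/1.59 = 0.6289.
Only the CYP3A4 route changed, so 0.6289 = x·0.05 + (1 − x), giving x = 0.391.

0.391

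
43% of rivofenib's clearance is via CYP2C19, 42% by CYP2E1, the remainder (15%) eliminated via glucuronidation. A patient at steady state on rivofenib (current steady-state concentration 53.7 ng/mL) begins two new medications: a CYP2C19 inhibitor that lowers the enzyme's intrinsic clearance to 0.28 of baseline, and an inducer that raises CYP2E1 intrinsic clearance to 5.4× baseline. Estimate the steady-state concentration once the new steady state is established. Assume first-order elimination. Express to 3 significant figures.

The CYP2C19 pathway (43% of clearance) falls to 0.28× activity: 0.43 × 0.28 = 0.1204.
The CYP2E1 pathway (42% of clearance) rises to 5.4× activity: 0.42 × 5.4 = 2.268.
The remaining 15% of clearance is unaffected.
New clearance relative to baseline: 0.1204 + 2.268 + 0.15 = 2.5384.
Steady-state concentration ∝ 1/CL: new value = 53.7 / 2.5384 = 21.2 ng/mL.

21.2 ng/mL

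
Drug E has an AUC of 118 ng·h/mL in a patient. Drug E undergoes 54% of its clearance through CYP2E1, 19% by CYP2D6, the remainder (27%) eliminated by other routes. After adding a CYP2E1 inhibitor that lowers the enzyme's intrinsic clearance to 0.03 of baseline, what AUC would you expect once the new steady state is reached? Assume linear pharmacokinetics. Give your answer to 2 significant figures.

2.5 × 10² ng·h/mL

The CYP2E1 pathway (54% of clearance) drops to 0.03× activity: 0.54 × 0.03 = 0.0162.
CYP2D6 (19%) and the residual 27% are unaffected.
CL_new/CL_old = 0.0162 + 0.19 + 0.27 = 0.4762.
New AUC = baseline ÷ relative clearance = 118 / 0.4762 = 2.5 × 10² ng·h/mL.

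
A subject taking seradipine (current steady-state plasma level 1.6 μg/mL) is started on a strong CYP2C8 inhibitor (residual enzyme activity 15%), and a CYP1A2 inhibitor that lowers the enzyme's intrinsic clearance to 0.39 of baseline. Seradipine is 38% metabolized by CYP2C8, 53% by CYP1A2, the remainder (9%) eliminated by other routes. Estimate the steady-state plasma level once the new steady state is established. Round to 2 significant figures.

4.5 μg/mL

The CYP2C8 pathway (38% of clearance) falls to 0.15× activity: 0.38 × 0.15 = 0.057.
The CYP1A2 pathway (53% of clearance) is reduced to 0.39× activity: 0.53 × 0.39 = 0.2067.
The remaining 9% of clearance is unaffected.
New clearance relative to baseline: 0.057 + 0.2067 + 0.09 = 0.3537.
Dividing the baseline by the relative clearance: 1.6 / 0.3537 = 4.5 μg/mL.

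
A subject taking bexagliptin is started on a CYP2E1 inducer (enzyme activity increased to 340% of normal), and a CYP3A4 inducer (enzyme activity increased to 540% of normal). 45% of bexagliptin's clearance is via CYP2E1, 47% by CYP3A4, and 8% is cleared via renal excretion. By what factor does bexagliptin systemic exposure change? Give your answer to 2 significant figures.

CYP2E1: 0.45 × 3.4 = 1.53
CYP3A4: 0.47 × 5.4 = 2.538
Other: 0.08 (unchanged)
New clearance relative to baseline: 1.53 + 2.538 + 0.08 = 4.148.
Net systemic exposure ratio = 1 / 4.148 = 0.24.

0.24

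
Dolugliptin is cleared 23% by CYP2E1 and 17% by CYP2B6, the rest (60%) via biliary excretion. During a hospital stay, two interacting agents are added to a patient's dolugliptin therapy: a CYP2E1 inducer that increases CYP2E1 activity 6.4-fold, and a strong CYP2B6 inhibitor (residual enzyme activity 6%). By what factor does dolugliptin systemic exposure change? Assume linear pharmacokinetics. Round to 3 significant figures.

The CYP2E1 pathway (23% of clearance) rises to 6.4× activity: 0.23 × 6.4 = 1.472.
The CYP2B6 pathway (17% of clearance) is reduced to 0.06× activity: 0.17 × 0.06 = 0.0102.
Non-CYP routes (60%) are unchanged.
Relative clearance = 1.472 + 0.0102 + 0.6 = 2.0822.
Net systemic exposure ratio = 1 / 2.0822 = 0.480.

0.480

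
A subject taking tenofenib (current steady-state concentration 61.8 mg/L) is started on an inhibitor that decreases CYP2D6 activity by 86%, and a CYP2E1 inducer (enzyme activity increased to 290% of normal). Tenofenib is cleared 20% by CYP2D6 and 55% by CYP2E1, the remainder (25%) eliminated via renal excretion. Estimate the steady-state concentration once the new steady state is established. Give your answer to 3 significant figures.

33.0 mg/L

The CYP2D6 pathway (20% of clearance) drops to 0.14× activity: 0.2 × 0.14 = 0.028.
The CYP2E1 pathway (55% of clearance) is boosted to 2.9× activity: 0.55 × 2.9 = 1.595.
Non-CYP routes (25%) are unchanged.
Relative clearance = 0.028 + 1.595 + 0.25 = 1.873.
New steady-state concentration = 61.8 / 1.873 = 33.0 mg/L (concentration scales inversely with clearance).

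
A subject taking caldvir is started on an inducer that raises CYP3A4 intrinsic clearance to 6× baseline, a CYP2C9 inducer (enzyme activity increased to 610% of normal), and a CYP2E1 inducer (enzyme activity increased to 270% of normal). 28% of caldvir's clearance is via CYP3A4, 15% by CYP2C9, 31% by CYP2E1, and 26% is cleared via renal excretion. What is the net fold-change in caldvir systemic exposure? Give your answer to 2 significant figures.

0.27

The CYP3A4 pathway (28% of clearance) increases to 6× activity: 0.28 × 6 = 1.68.
The CYP2C9 pathway (15% of clearance) rises to 6.1× activity: 0.15 × 6.1 = 0.915.
The CYP2E1 pathway (31% of clearance) rises to 2.7× activity: 0.31 × 2.7 = 0.837.
The remaining 26% of clearance is unaffected.
New clearance relative to baseline: 1.68 + 0.915 + 0.837 + 0.26 = 3.692.
Systemic exposure ∝ 1/CL: fold-change = 1 / 3.692 = 0.27.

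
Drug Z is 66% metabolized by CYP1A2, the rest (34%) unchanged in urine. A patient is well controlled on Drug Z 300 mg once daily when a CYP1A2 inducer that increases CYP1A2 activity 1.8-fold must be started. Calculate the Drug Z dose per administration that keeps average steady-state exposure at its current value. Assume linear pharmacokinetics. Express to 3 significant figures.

CYP1A2: 0.66 × 1.8 = 1.188
Other: 0.34 (unchanged)
Relative clearance = 1.188 + 0.34 = 1.528.
Css,avg = (dose rate)/CL, so holding Css fixed requires dose ∝ CL: 300 × 1.528 = 458 mg.

458 mg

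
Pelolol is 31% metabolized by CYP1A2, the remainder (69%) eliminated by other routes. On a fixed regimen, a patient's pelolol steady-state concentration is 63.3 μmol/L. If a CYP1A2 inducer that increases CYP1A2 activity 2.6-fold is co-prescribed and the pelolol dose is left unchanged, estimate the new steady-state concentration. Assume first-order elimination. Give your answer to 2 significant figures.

The CYP1A2 pathway (31% of clearance) increases to 2.6× activity: 0.31 × 2.6 = 0.806.
The remaining 69% of clearance is unaffected.
New clearance relative to baseline: 0.806 + 0.69 = 1.496.
With dosing unchanged, steady-state concentration scales as 1/CL: 63.3 / 1.496 = 42 μmol/L.

42 μmol/L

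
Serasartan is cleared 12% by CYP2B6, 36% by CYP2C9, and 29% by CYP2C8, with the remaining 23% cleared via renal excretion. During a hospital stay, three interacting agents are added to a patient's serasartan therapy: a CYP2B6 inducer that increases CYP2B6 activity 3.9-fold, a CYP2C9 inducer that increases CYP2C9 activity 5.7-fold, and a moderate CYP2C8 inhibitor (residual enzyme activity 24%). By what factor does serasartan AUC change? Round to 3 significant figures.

CYP2B6: 0.12 × 3.9 = 0.468
CYP2C9: 0.36 × 5.7 = 2.052
CYP2C8: 0.29 × 0.24 = 0.0696
Other: 0.23 (unchanged)
New clearance relative to baseline: 0.468 + 2.052 + 0.0696 + 0.23 = 2.8196.
Net AUC ratio = 1 / 2.8196 = 0.355.

0.355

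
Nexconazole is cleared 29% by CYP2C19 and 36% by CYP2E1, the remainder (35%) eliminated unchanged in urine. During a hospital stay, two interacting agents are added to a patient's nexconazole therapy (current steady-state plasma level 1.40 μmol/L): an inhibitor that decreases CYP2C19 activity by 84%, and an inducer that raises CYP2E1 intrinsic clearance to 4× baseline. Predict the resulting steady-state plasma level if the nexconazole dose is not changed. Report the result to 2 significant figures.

0.76 μmol/L

The CYP2C19 pathway (29% of clearance) drops to 0.16× activity: 0.29 × 0.16 = 0.0464.
The CYP2E1 pathway (36% of clearance) rises to 4× activity: 0.36 × 4 = 1.44.
The remaining 35% of clearance is unaffected.
New clearance relative to baseline: 0.0464 + 1.44 + 0.35 = 1.8364.
New steady-state plasma level = 1.40 / 1.8364 = 0.76 μmol/L (concentration scales inversely with clearance).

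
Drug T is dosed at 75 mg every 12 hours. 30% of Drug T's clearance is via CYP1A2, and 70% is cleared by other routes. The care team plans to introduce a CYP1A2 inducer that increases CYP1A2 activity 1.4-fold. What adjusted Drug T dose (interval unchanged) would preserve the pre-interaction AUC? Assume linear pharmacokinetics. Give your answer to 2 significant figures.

CYP1A2: 0.3 × 1.4 = 0.42
Other: 0.7 (unchanged)
Relative clearance = 0.42 + 0.7 = 1.12.
Css,avg = (dose rate)/CL, so holding Css fixed requires dose ∝ CL: 75 × 1.12 = 84 mg.

84 mg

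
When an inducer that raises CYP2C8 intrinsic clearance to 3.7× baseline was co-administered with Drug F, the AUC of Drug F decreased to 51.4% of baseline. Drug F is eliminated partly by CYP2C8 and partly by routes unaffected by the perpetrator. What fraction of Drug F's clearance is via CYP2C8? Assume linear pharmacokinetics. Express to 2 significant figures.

0.35

Write x for the fraction cleared via CYP2C8. The observed AUC change means clearance rose to 1/0.514 = 1.946 of baseline.
Only the CYP2C8 route changed, so 1.946 = x·3.7 + (1 − x), giving x = 0.35.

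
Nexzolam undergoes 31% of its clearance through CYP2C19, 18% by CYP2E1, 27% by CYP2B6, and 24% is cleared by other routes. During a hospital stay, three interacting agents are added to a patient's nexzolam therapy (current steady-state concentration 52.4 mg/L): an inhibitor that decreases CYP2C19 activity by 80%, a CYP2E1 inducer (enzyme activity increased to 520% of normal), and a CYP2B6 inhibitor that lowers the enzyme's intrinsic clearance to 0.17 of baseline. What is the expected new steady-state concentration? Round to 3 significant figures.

The CYP2C19 pathway (31% of clearance) drops to 0.2× activity: 0.31 × 0.2 = 0.062.
The CYP2E1 pathway (18% of clearance) rises to 5.2× activity: 0.18 × 5.2 = 0.936.
The CYP2B6 pathway (27% of clearance) falls to 0.17× activity: 0.27 × 0.17 = 0.0459.
Non-CYP routes (24%) are unchanged.
CL_new/CL_old = 0.062 + 0.936 + 0.0459 + 0.24 = 1.2839.
New steady-state concentration = 52.4 / 1.2839 = 40.8 mg/L (concentration scales inversely with clearance).

40.8 mg/L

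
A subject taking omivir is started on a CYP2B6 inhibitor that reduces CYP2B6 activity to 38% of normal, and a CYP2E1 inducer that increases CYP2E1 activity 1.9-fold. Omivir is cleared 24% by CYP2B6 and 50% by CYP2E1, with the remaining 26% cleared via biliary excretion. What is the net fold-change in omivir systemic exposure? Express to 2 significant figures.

The CYP2B6 pathway (24% of clearance) falls to 0.38× activity: 0.24 × 0.38 = 0.0912.
The CYP2E1 pathway (50% of clearance) rises to 1.9× activity: 0.5 × 1.9 = 0.95.
The remaining 26% of clearance is unaffected.
New clearance relative to baseline: 0.0912 + 0.95 + 0.26 = 1.3012.
Net systemic exposure ratio = 1 / 1.3012 = 0.77.

0.77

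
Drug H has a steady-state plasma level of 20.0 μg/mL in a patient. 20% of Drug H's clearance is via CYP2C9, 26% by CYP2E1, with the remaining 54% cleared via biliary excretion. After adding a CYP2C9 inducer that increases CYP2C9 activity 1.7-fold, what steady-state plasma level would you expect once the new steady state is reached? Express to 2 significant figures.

The CYP2C9 pathway (20% of clearance) rises to 1.7× activity: 0.2 × 1.7 = 0.34.
CYP2E1 (26%) and the residual 54% are unaffected.
Relative clearance = 0.34 + 0.26 + 0.54 = 1.14.
New steady-state plasma level = baseline ÷ relative clearance = 20.0 / 1.14 = 18 μg/mL.

18 μg/mL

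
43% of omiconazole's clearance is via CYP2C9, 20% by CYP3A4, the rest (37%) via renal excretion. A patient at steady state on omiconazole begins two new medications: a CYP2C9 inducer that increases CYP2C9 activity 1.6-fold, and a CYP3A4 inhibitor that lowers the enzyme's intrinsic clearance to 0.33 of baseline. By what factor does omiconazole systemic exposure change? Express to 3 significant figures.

0.890

CYP2C9: 0.43 × 1.6 = 0.688
CYP3A4: 0.2 × 0.33 = 0.066
Other: 0.37 (unchanged)
CL_new/CL_old = 0.688 + 0.066 + 0.37 = 1.124.
Because systemic exposure varies inversely with clearance, the combined effect is 1 / 1.124 = 0.890.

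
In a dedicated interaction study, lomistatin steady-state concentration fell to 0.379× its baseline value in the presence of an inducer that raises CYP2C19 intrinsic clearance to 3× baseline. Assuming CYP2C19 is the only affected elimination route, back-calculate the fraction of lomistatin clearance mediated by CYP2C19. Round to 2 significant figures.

Let fm be the CYP2C19 fraction. New clearance relative to baseline = fm × 3 + (1 − fm).
Steady-state concentration ratio = 1 / (new CL fraction), so new CL fraction = 1 / 0.379 = 2.639.
fm × 3 + 1 − fm = 2.639  ⇒  fm × (3 − 1) = 1.639  ⇒  fm = 0.82.

0.82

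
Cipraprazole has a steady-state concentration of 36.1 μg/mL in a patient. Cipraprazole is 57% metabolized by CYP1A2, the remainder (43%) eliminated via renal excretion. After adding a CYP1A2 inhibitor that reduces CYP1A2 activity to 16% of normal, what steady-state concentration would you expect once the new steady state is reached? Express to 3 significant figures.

CYP1A2: 0.57 × 0.16 = 0.0912
Other: 0.43 (unchanged)
Relative clearance = 0.0912 + 0.43 = 0.5212.
New steady-state concentration = baseline ÷ relative clearance = 36.1 / 0.5212 = 69.3 μg/mL.

69.3 μg/mL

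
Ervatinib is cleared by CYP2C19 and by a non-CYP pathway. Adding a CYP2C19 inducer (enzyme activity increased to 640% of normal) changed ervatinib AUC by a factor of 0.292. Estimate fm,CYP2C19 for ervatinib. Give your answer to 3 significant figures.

CL'/CL = 1 / 0.292 = 3.425
6.4·fm + (1 − fm) = 3.425
fm = (3.425 − 1) / (6.4 − 1) = 0.449

0.449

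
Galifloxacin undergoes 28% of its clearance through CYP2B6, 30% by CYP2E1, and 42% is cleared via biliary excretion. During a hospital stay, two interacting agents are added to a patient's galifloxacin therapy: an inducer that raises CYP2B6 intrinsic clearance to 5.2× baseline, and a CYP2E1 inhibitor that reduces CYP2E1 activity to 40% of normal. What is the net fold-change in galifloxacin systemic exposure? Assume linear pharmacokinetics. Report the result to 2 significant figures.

The CYP2B6 pathway (28% of clearance) is boosted to 5.2× activity: 0.28 × 5.2 = 1.456.
The CYP2E1 pathway (30% of clearance) is reduced to 0.4× activity: 0.3 × 0.4 = 0.12.
The remaining 42% of clearance is unaffected.
New clearance relative to baseline: 1.456 + 0.12 + 0.42 = 1.996.
Systemic exposure ∝ 1/CL: fold-change = 1 / 1.996 = 0.50.

0.50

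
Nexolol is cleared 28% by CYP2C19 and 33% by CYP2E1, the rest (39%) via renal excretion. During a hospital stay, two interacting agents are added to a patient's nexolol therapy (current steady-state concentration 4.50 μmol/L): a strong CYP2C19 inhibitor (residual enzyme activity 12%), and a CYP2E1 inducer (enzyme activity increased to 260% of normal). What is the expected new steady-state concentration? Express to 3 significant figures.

3.51 μmol/L

CYP2C19: 0.28 × 0.12 = 0.0336
CYP2E1: 0.33 × 2.6 = 0.858
Other: 0.39 (unchanged)
New clearance relative to baseline: 0.0336 + 0.858 + 0.39 = 1.2816.
Dividing the baseline by the relative clearance: 4.50 / 1.2816 = 3.51 μmol/L.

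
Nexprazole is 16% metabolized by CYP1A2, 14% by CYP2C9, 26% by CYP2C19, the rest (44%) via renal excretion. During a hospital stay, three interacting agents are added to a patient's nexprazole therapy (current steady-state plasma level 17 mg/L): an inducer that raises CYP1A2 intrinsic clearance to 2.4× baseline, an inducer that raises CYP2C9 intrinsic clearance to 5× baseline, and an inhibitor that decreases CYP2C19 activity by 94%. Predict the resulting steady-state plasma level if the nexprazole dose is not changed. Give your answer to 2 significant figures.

11 mg/L

The CYP1A2 pathway (16% of clearance) rises to 2.4× activity: 0.16 × 2.4 = 0.384.
The CYP2C9 pathway (14% of clearance) is boosted to 5× activity: 0.14 × 5 = 0.7.
The CYP2C19 pathway (26% of clearance) is reduced to 0.06× activity: 0.26 × 0.06 = 0.0156.
The remaining 44% of clearance is unaffected.
Relative clearance = 0.384 + 0.7 + 0.0156 + 0.44 = 1.5396.
Dividing the baseline by the relative clearance: 17 / 1.5396 = 11 mg/L.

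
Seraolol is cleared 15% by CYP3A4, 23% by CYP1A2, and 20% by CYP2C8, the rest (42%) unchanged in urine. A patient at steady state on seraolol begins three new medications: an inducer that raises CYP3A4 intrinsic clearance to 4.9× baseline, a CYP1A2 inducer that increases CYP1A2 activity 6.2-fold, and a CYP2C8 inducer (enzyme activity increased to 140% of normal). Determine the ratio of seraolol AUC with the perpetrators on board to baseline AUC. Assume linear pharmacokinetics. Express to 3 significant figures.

0.350

The CYP3A4 pathway (15% of clearance) increases to 4.9× activity: 0.15 × 4.9 = 0.735.
The CYP1A2 pathway (23% of clearance) rises to 6.2× activity: 0.23 × 6.2 = 1.426.
The CYP2C8 pathway (20% of clearance) increases to 1.4× activity: 0.2 × 1.4 = 0.28.
The remaining 42% of clearance is unaffected.
Relative clearance = 0.735 + 1.426 + 0.28 + 0.42 = 2.861.
Because AUC varies inversely with clearance, the combined effect is 1 / 2.861 = 0.350.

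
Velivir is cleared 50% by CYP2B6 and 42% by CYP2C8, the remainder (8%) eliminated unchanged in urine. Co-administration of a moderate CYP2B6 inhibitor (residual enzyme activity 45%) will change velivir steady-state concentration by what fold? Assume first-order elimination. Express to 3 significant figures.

The CYP2B6 pathway (50% of clearance) is reduced to 0.45× activity: 0.5 × 0.45 = 0.225.
CYP2C8 (42%) and the residual 8% are unaffected.
CL_new/CL_old = 0.225 + 0.42 + 0.08 = 0.725.
Steady-state concentration ratio = CL_old/CL_new = 1 / 0.725 = 1.38.

1.38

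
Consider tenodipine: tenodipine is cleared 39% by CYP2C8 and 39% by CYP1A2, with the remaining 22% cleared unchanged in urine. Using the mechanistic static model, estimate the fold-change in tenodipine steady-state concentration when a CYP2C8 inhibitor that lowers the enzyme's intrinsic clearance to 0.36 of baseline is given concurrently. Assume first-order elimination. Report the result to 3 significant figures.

CYP2C8: 0.39 × 0.36 = 0.1404
CYP1A2: 0.39 (unchanged)
Other: 0.22 (unchanged)
CL_new/CL_old = 0.1404 + 0.39 + 0.22 = 0.7504.
Steady-state concentration is inversely proportional to clearance, so the fold-change is 1 / 0.7504 = 1.33.

1.33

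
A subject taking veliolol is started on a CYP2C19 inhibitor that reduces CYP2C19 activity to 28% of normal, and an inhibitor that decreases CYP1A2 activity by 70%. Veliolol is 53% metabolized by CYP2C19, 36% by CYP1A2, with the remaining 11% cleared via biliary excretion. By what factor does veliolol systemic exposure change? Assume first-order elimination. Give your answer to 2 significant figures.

2.7

CYP2C19: 0.53 × 0.28 = 0.1484
CYP1A2: 0.36 × 0.3 = 0.108
Other: 0.11 (unchanged)
Relative clearance = 0.1484 + 0.108 + 0.11 = 0.3664.
Because systemic exposure varies inversely with clearance, the combined effect is 1 / 0.3664 = 2.7.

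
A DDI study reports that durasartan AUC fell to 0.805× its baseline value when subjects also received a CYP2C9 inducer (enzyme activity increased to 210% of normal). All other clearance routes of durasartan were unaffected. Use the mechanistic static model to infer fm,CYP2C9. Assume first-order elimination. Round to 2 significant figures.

0.22

CL'/CL = 1 / 0.805 = 1.242
2.1·fm + (1 − fm) = 1.242
fm = (1.242 − 1) / (2.1 − 1) = 0.22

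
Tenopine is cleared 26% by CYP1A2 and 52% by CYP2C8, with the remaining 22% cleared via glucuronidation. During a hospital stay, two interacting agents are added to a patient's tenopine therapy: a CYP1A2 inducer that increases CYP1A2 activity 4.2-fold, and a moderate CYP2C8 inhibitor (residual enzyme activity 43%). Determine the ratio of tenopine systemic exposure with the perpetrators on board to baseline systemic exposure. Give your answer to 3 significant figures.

0.651

CYP1A2: 0.26 × 4.2 = 1.092
CYP2C8: 0.52 × 0.43 = 0.2236
Other: 0.22 (unchanged)
New clearance relative to baseline: 1.092 + 0.2236 + 0.22 = 1.5356.
Net systemic exposure ratio = 1 / 1.5356 = 0.651.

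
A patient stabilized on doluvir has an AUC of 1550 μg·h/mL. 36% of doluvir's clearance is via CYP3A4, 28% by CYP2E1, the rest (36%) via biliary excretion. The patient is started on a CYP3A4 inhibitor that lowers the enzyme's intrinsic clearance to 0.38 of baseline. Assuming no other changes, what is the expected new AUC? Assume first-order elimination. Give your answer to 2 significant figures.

The CYP3A4 pathway (36% of clearance) falls to 0.38× activity: 0.36 × 0.38 = 0.1368.
CYP2E1 (28%) and the residual 36% are unaffected.
New clearance relative to baseline: 0.1368 + 0.28 + 0.36 = 0.7768.
AUC ∝ 1/CL, so new value = 1550 / 0.7768 = 2.0 × 10³ μg·h/mL.

2.0 × 10³ μg·h/mL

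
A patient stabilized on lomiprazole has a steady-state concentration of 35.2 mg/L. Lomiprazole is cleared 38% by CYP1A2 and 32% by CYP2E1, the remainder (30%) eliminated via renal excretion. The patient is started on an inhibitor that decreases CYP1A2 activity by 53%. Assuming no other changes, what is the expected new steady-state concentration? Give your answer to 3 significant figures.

44.1 mg/L

The CYP1A2 pathway (38% of clearance) falls to 0.47× activity: 0.38 × 0.47 = 0.1786.
CYP2E1 (32%) and the residual 30% are unaffected.
CL_new/CL_old = 0.1786 + 0.32 + 0.3 = 0.7986.
With dosing unchanged, steady-state concentration scales as 1/CL: 35.2 / 0.7986 = 44.1 mg/L.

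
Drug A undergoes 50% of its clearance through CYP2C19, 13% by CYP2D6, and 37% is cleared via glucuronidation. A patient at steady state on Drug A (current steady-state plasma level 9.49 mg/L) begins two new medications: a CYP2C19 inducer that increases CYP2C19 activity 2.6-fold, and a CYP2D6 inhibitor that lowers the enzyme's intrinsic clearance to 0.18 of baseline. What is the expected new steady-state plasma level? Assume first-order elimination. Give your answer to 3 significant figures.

The CYP2C19 pathway (50% of clearance) increases to 2.6× activity: 0.5 × 2.6 = 1.3.
The CYP2D6 pathway (13% of clearance) falls to 0.18× activity: 0.13 × 0.18 = 0.0234.
Non-CYP routes (37%) are unchanged.
Relative clearance = 1.3 + 0.0234 + 0.37 = 1.6934.
Steady-state plasma level ∝ 1/CL: new value = 9.49 / 1.6934 = 5.60 mg/L.

5.60 mg/L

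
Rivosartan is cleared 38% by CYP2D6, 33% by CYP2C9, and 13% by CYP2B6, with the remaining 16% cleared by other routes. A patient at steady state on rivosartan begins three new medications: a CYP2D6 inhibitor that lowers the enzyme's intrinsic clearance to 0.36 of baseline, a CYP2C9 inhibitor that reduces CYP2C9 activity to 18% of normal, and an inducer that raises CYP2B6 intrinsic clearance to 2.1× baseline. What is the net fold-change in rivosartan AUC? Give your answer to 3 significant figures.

The CYP2D6 pathway (38% of clearance) is reduced to 0.36× activity: 0.38 × 0.36 = 0.1368.
The CYP2C9 pathway (33% of clearance) falls to 0.18× activity: 0.33 × 0.18 = 0.0594.
The CYP2B6 pathway (13% of clearance) is boosted to 2.1× activity: 0.13 × 2.1 = 0.273.
Non-CYP routes (16%) are unchanged.
CL_new/CL_old = 0.1368 + 0.0594 + 0.273 + 0.16 = 0.6292.
AUC ∝ 1/CL: fold-change = 1 / 0.6292 = 1.59.

1.59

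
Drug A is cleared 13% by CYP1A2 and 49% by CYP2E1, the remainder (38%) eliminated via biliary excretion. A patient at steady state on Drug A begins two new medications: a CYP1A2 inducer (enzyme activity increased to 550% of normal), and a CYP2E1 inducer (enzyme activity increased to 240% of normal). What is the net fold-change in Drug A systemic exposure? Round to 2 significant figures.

CYP1A2: 0.13 × 5.5 = 0.715
CYP2E1: 0.49 × 2.4 = 1.176
Other: 0.38 (unchanged)
CL_new/CL_old = 0.715 + 1.176 + 0.38 = 2.271.
Because systemic exposure varies inversely with clearance, the combined effect is 1 / 2.271 = 0.44.

0.44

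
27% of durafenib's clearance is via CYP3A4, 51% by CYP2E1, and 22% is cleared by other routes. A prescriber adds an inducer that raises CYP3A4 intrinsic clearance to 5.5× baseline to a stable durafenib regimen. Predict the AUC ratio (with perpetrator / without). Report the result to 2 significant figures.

0.45

The CYP3A4 pathway (27% of clearance) increases to 5.5× activity: 0.27 × 5.5 = 1.485.
CYP2E1 (51%) and the residual 22% are unaffected.
Relative clearance = 1.485 + 0.51 + 0.22 = 2.215.
Since AUC ∝ 1/CL, the ratio is 1 / 2.215 = 0.45.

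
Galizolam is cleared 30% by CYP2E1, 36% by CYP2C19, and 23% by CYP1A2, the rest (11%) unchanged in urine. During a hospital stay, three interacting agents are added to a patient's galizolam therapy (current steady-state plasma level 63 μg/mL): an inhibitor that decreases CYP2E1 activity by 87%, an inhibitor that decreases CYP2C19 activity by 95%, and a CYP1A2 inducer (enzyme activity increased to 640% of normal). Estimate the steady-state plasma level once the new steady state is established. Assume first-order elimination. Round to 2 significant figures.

38 μg/mL

The CYP2E1 pathway (30% of clearance) drops to 0.13× activity: 0.3 × 0.13 = 0.039.
The CYP2C19 pathway (36% of clearance) is reduced to 0.05× activity: 0.36 × 0.05 = 0.018.
The CYP1A2 pathway (23% of clearance) increases to 6.4× activity: 0.23 × 6.4 = 1.472.
The remaining 11% of clearance is unaffected.
Relative clearance = 0.039 + 0.018 + 1.472 + 0.11 = 1.639.
Steady-state plasma level ∝ 1/CL: new value = 63 / 1.639 = 38 μg/mL.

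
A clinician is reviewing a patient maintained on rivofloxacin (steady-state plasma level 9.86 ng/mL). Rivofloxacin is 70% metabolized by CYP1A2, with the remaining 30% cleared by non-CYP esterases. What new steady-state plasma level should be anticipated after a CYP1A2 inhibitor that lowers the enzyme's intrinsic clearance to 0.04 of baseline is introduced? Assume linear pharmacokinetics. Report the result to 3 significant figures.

30.1 ng/mL

The CYP1A2 pathway (70% of clearance) drops to 0.04× activity: 0.7 × 0.04 = 0.028.
The remaining 30% of clearance is unaffected.
CL_new/CL_old = 0.028 + 0.3 = 0.328.
With dosing unchanged, steady-state plasma level scales as 1/CL: 9.86 / 0.328 = 30.1 ng/mL.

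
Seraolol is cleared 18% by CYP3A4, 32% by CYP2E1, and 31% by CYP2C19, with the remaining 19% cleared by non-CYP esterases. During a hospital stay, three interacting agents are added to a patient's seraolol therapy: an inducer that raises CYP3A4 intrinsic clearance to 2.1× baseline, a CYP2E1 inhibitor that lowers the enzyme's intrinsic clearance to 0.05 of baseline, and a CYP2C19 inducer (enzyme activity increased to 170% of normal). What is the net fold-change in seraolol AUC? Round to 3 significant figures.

The CYP3A4 pathway (18% of clearance) is boosted to 2.1× activity: 0.18 × 2.1 = 0.378.
The CYP2E1 pathway (32% of clearance) drops to 0.05× activity: 0.32 × 0.05 = 0.016.
The CYP2C19 pathway (31% of clearance) is boosted to 1.7× activity: 0.31 × 1.7 = 0.527.
The remaining 19% of clearance is unaffected.
Relative clearance = 0.378 + 0.016 + 0.527 + 0.19 = 1.111.
Net AUC ratio = 1 / 1.111 = 0.900.

0.900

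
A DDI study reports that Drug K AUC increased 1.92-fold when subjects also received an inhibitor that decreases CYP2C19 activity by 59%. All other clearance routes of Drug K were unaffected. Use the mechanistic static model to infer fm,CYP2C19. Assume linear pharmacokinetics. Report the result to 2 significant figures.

0.81

Let fm be the CYP2C19 fraction. New clearance relative to baseline = fm × 0.41 + (1 − fm).
AUC ratio = 1 / (new CL fraction), so new CL fraction = 1 / 1.92 = 0.5208.
fm × 0.41 + 1 − fm = 0.5208  ⇒  fm × (0.41 − 1) = −0.4792  ⇒  fm = 0.81.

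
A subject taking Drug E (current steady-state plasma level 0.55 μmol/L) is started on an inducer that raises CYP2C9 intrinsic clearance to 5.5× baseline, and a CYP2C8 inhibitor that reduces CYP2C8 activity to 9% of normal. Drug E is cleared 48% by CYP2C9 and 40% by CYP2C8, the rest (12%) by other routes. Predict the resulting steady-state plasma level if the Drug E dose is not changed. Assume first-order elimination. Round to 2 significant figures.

0.20 μmol/L

CYP2C9: 0.48 × 5.5 = 2.64
CYP2C8: 0.4 × 0.09 = 0.036
Other: 0.12 (unchanged)
New clearance relative to baseline: 2.64 + 0.036 + 0.12 = 2.796.
Steady-state plasma level ∝ 1/CL: new value = 0.55 / 2.796 = 0.20 μmol/L.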